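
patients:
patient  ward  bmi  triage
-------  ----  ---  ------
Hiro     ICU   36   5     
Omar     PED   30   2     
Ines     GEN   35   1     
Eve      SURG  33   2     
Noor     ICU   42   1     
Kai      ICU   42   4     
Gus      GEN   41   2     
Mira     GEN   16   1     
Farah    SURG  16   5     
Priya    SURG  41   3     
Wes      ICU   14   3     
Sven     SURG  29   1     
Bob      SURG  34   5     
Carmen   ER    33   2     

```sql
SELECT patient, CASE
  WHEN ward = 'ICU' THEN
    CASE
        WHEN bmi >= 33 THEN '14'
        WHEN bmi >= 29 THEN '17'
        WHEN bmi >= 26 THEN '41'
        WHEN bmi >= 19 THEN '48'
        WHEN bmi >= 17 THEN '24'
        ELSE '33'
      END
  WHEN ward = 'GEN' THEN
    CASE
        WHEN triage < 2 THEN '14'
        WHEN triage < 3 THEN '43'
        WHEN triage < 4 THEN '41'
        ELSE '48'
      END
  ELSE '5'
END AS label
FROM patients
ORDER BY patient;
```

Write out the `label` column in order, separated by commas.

patient=Bob: ward='SURG' → outer ELSE → 5
patient=Carmen: ward='ER' → outer ELSE → 5
patient=Eve: ward='SURG' → outer ELSE → 5
patient=Farah: ward='SURG' → outer ELSE → 5
patient=Gus: ward='GEN' → inner[triage < 3] → 43
patient=Hiro: ward='ICU' → inner[bmi >= 33] → 14
patient=Ines: ward='GEN' → inner[triage < 2] → 14
patient=Kai: ward='ICU' → inner[bmi >= 33] → 14
patient=Mira: ward='GEN' → inner[triage < 2] → 14
patient=Noor: ward='ICU' → inner[bmi >= 33] → 14
patient=Omar: ward='PED' → outer ELSE → 5
patient=Priya: ward='SURG' → outer ELSE → 5
patient=Sven: ward='SURG' → outer ELSE → 5
patient=Wes: ward='ICU' → inner[ELSE] → 33

5, 5, 5, 5, 43, 14, 14, 14, 14, 14, 5, 5, 5, 33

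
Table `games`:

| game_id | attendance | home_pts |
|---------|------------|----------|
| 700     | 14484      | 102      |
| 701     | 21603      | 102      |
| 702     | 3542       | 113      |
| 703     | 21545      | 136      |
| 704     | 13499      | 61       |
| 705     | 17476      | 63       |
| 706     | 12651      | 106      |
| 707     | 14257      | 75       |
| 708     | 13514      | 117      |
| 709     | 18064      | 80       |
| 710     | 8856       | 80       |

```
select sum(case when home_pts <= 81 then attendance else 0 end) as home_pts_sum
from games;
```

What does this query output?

72152

game_id=700: ✗
game_id=701: ✗
game_id=702: ✗
game_id=703: ✗
game_id=704: ✓ → 13499
game_id=705: ✓ → 17476
game_id=706: ✗
game_id=707: ✓ → 14257
game_id=708: ✗
game_id=709: ✓ → 18064
game_id=710: ✓ → 8856
home_pts_sum = 13499 + 17476 + 14257 + 18064 + 8856 = 72152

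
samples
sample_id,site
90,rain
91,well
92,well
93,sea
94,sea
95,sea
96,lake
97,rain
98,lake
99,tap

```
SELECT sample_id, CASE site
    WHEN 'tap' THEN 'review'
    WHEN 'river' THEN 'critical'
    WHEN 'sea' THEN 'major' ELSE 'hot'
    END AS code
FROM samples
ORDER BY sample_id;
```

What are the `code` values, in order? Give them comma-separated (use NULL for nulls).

sample_id=90: ELSE → hot
sample_id=91: ELSE → hot
sample_id=92: ELSE → hot
sample_id=93: site='sea' → major
sample_id=94: site='sea' → major
sample_id=95: site='sea' → major
sample_id=96: ELSE → hot
sample_id=97: ELSE → hot
sample_id=98: ELSE → hot
sample_id=99: site='tap' → review

hot, hot, hot, major, major, major, hot, hot, hot, review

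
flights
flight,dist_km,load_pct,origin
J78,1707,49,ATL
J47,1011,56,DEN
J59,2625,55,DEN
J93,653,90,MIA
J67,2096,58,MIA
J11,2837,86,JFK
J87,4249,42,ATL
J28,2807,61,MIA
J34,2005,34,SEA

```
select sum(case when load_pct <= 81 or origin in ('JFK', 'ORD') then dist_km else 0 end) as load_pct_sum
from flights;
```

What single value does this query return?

19337

flight=J78: ✓ → 1707
flight=J47: ✓ → 1011
flight=J59: ✓ → 2625
flight=J93: ✗
flight=J67: ✓ → 2096
flight=J11: ✓ → 2837
flight=J87: ✓ → 4249
flight=J28: ✓ → 2807
flight=J34: ✓ → 2005
load_pct_sum = 1707 + 1011 + 2625 + 2096 + 2837 + 4249 + 2807 + 2005 = 19337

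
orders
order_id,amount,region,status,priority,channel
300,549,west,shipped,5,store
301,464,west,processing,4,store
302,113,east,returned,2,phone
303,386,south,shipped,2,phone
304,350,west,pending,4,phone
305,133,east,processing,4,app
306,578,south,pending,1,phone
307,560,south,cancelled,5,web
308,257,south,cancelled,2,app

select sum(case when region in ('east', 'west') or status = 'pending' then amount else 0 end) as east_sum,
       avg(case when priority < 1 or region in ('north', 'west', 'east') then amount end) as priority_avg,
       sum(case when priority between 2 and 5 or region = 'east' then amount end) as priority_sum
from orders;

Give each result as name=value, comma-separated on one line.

[east_sum: region in ('east', 'west') or status = 'pending']
order_id=300: ✓ → 549
order_id=301: ✓ → 464
order_id=302: ✓ → 113
order_id=303: ✗
order_id=304: ✓ → 350
order_id=305: ✓ → 133
order_id=306: ✓ → 578
order_id=307: ✗
order_id=308: ✗
east_sum = 549 + 464 + 113 + 350 + 133 + 578 = 2187
—
[priority_avg: priority < 1 or region in ('north', 'west', 'east')]
order_id=300: ✓ → 549
order_id=301: ✓ → 464
order_id=302: ✓ → 113
order_id=303: ✗
order_id=304: ✓ → 350
order_id=305: ✓ → 133
order_id=306: ✗
order_id=307: ✗
order_id=308: ✗
priority_avg = (549 + 464 + 113 + 350 + 133) / 5 = 321.8
—
[priority_sum: priority between 2 and 5 or region = 'east']
order_id=300: ✓ → 549
order_id=301: ✓ → 464
order_id=302: ✓ → 113
order_id=303: ✓ → 386
order_id=304: ✓ → 350
order_id=305: ✓ → 133
order_id=306: ✗
order_id=307: ✓ → 560
order_id=308: ✓ → 257
priority_sum = 549 + 464 + 113 + 386 + 350 + 133 + 560 + 257 = 2812

east_sum=2187, priority_avg=321.8, priority_sum=2812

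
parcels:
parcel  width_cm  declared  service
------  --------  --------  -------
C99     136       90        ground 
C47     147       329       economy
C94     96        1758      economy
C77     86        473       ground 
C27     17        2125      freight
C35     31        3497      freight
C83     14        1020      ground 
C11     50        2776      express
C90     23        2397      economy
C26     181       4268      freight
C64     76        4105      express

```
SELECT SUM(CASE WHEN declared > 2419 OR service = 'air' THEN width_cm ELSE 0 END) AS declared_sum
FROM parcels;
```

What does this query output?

338

parcel=C99: ✗
parcel=C47: ✗
parcel=C94: ✗
parcel=C77: ✗
parcel=C27: ✗
parcel=C35: ✓ → 31
parcel=C83: ✗
parcel=C11: ✓ → 50
parcel=C90: ✗
parcel=C26: ✓ → 181
parcel=C64: ✓ → 76
declared_sum = 31 + 50 + 181 + 76 = 338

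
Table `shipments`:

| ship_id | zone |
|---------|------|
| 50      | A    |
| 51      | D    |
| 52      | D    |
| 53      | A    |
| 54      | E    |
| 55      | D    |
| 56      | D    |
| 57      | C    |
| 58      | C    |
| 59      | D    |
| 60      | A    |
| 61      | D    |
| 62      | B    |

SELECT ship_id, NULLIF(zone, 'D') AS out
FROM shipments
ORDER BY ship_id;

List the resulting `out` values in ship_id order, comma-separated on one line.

ship_id=50: zone=A vs D: differ → A
ship_id=51: zone=D vs D: equal → NULL
ship_id=52: zone=D vs D: equal → NULL
ship_id=53: zone=A vs D: differ → A
ship_id=54: zone=E vs D: differ → E
ship_id=55: zone=D vs D: equal → NULL
ship_id=56: zone=D vs D: equal → NULL
ship_id=57: zone=C vs D: differ → C
ship_id=58: zone=C vs D: differ → C
ship_id=59: zone=D vs D: equal → NULL
ship_id=60: zone=A vs D: differ → A
ship_id=61: zone=D vs D: equal → NULL
ship_id=62: zone=B vs D: differ → B

A, NULL, NULL, A, E, NULL, NULL, C, C, NULL, A, NULL, B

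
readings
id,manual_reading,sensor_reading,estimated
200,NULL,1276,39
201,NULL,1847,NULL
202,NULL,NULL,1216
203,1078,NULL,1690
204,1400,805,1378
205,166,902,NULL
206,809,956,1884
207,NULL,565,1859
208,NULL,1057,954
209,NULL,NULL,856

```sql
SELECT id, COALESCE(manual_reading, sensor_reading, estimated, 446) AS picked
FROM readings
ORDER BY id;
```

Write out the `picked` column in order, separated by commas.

1276, 1847, 1216, 1078, 1400, 166, 809, 565, 1057, 856

id=200: manual_reading=NULL, sensor_reading=1276 → 1276
id=201: manual_reading=NULL, sensor_reading=1847 → 1847
id=202: manual_reading=NULL, sensor_reading=NULL, estimated=1216 → 1216
id=203: manual_reading=1078 → 1078
id=204: manual_reading=1400 → 1400
id=205: manual_reading=166 → 166
id=206: manual_reading=809 → 809
id=207: manual_reading=NULL, sensor_reading=565 → 565
id=208: manual_reading=NULL, sensor_reading=1057 → 1057
id=209: manual_reading=NULL, sensor_reading=NULL, estimated=856 → 856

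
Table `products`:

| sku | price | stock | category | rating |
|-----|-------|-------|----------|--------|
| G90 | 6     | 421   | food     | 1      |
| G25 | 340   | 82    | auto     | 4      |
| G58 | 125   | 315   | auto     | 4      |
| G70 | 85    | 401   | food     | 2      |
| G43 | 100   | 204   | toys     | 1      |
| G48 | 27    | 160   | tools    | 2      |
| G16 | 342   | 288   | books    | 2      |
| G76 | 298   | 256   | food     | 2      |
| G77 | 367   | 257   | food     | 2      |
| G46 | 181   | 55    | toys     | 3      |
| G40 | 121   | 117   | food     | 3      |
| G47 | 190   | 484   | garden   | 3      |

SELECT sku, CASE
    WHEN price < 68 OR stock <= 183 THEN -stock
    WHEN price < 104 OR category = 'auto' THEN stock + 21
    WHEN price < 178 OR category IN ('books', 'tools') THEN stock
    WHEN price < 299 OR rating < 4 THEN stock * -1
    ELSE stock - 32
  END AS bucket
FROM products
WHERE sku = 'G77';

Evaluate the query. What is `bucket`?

sku = G77: price=367, stock=257, category=food, rating=2.
price < 68 OR stock <= 183 → false
price < 104 OR category = 'auto' → false
price < 178 OR category IN ('books', 'tools') → false
price < 299 OR rating < 4 → true → -257

-257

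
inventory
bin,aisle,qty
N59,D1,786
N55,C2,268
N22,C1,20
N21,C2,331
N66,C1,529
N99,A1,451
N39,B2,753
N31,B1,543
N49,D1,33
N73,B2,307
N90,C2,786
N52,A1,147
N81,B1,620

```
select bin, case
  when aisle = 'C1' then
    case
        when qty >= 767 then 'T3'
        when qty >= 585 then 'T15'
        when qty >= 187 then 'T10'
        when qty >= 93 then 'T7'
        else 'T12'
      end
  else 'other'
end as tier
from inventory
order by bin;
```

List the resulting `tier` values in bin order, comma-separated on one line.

bin=N21: aisle='C2' → outer ELSE → other
bin=N22: aisle='C1' → inner[ELSE] → T12
bin=N31: aisle='B1' → outer ELSE → other
bin=N39: aisle='B2' → outer ELSE → other
bin=N49: aisle='D1' → outer ELSE → other
bin=N52: aisle='A1' → outer ELSE → other
bin=N55: aisle='C2' → outer ELSE → other
bin=N59: aisle='D1' → outer ELSE → other
bin=N66: aisle='C1' → inner[qty >= 187] → T10
bin=N73: aisle='B2' → outer ELSE → other
bin=N81: aisle='B1' → outer ELSE → other
bin=N90: aisle='C2' → outer ELSE → other
bin=N99: aisle='A1' → outer ELSE → other

other, T12, other, other, other, other, other, other, T10, other, other, other, other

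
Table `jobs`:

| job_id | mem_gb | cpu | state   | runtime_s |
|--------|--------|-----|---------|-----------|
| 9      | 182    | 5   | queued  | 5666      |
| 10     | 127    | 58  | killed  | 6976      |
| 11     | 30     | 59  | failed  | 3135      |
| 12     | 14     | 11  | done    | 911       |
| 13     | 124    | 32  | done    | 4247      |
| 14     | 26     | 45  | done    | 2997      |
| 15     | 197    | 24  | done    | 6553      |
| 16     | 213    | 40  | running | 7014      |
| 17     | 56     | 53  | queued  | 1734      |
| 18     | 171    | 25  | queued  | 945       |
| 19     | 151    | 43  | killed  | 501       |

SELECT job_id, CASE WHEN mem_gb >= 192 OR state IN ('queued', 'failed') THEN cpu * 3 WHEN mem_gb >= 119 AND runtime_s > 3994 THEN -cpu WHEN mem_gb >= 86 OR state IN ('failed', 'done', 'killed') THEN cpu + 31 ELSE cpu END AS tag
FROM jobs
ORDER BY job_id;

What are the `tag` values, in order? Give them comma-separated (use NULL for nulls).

job_id=9: mem_gb >= 192 OR state IN ('queued', 'failed') → 15
job_id=10: mem_gb >= 119 AND runtime_s > 3994 → -58
job_id=11: mem_gb >= 192 OR state IN ('queued', 'failed') → 177
job_id=12: mem_gb >= 86 OR state IN ('failed', 'done', 'killed') → 42
job_id=13: mem_gb >= 119 AND runtime_s > 3994 → -32
job_id=14: mem_gb >= 86 OR state IN ('failed', 'done', 'killed') → 76
job_id=15: mem_gb >= 192 OR state IN ('queued', 'failed') → 72
job_id=16: mem_gb >= 192 OR state IN ('queued', 'failed') → 120
job_id=17: mem_gb >= 192 OR state IN ('queued', 'failed') → 159
job_id=18: mem_gb >= 192 OR state IN ('queued', 'failed') → 75
job_id=19: mem_gb >= 86 OR state IN ('failed', 'done', 'killed') → 74

15, -58, 177, 42, -32, 76, 72, 120, 159, 75, 74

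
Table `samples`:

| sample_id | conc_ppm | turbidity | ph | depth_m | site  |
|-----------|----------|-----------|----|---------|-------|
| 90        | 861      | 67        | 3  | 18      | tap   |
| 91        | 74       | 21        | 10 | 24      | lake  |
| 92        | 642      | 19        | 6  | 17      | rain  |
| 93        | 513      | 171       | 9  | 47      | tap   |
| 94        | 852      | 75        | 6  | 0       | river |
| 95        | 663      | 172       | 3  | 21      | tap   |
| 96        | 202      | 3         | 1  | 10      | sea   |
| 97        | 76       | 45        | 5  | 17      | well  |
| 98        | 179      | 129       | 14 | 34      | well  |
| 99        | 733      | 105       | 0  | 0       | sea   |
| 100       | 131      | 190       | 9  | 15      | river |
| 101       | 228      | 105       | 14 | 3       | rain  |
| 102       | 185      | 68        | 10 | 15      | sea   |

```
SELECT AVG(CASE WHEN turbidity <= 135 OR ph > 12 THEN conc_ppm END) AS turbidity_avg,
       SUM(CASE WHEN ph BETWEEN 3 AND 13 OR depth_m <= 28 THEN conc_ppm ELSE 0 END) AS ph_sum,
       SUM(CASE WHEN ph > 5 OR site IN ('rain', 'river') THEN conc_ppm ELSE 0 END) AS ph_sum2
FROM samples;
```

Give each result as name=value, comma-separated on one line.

[turbidity_avg: turbidity <= 135 OR ph > 12]
sample_id=90: ✓ → 861
sample_id=91: ✓ → 74
sample_id=92: ✓ → 642
sample_id=93: ✗
sample_id=94: ✓ → 852
sample_id=95: ✗
sample_id=96: ✓ → 202
sample_id=97: ✓ → 76
sample_id=98: ✓ → 179
sample_id=99: ✓ → 733
sample_id=100: ✗
sample_id=101: ✓ → 228
sample_id=102: ✓ → 185
turbidity_avg = (861 + 74 + 642 + 852 + 202 + 76 + 179 + 733 + 228 + 185) / 10 = 403.2
—
[ph_sum: ph BETWEEN 3 AND 13 OR depth_m <= 28]
sample_id=90: ✓ → 861
sample_id=91: ✓ → 74
sample_id=92: ✓ → 642
sample_id=93: ✓ → 513
sample_id=94: ✓ → 852
sample_id=95: ✓ → 663
sample_id=96: ✓ → 202
sample_id=97: ✓ → 76
sample_id=98: ✗
sample_id=99: ✓ → 733
sample_id=100: ✓ → 131
sample_id=101: ✓ → 228
sample_id=102: ✓ → 185
ph_sum = 861 + 74 + 642 + 513 + 852 + 663 + 202 + 76 + 733 + 131 + 228 + 185 = 5160
—
[ph_sum2: ph > 5 OR site IN ('rain', 'river')]
sample_id=90: ✗
sample_id=91: ✓ → 74
sample_id=92: ✓ → 642
sample_id=93: ✓ → 513
sample_id=94: ✓ → 852
sample_id=95: ✗
sample_id=96: ✗
sample_id=97: ✗
sample_id=98: ✓ → 179
sample_id=99: ✗
sample_id=100: ✓ → 131
sample_id=101: ✓ → 228
sample_id=102: ✓ → 185
ph_sum2 = 74 + 642 + 513 + 852 + 179 + 131 + 228 + 185 = 2804

turbidity_avg=403.2, ph_sum=5160, ph_sum2=2804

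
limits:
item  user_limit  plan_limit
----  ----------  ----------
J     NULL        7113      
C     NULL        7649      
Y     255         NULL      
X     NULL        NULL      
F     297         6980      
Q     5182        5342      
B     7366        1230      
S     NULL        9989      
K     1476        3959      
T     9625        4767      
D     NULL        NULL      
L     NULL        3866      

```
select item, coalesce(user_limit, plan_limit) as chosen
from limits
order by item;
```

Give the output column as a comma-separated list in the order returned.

item=B: user_limit=7366 → 7366
item=C: user_limit=NULL, plan_limit=7649 → 7649
item=D: user_limit=NULL, plan_limit=NULL (all NULL) → NULL
item=F: user_limit=297 → 297
item=J: user_limit=NULL, plan_limit=7113 → 7113
item=K: user_limit=1476 → 1476
item=L: user_limit=NULL, plan_limit=3866 → 3866
item=Q: user_limit=5182 → 5182
item=S: user_limit=NULL, plan_limit=9989 → 9989
item=T: user_limit=9625 → 9625
item=X: user_limit=NULL, plan_limit=NULL (all NULL) → NULL
item=Y: user_limit=255 → 255

7366, 7649, NULL, 297, 7113, 1476, 3866, 5182, 9989, 9625, NULL, 255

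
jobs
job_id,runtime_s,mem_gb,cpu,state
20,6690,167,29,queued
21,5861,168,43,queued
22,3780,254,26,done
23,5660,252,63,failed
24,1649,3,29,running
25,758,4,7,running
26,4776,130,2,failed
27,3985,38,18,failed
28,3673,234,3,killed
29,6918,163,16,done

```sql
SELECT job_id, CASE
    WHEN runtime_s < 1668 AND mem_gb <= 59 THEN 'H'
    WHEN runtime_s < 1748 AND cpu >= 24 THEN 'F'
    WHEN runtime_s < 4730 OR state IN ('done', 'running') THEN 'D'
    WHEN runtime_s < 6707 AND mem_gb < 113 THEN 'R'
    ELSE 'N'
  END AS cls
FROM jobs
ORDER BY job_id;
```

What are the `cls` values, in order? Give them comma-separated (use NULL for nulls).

job_id=20: ELSE → N
job_id=21: ELSE → N
job_id=22: runtime_s < 4730 OR state IN ('done', 'running') → D
job_id=23: ELSE → N
job_id=24: runtime_s < 1668 AND mem_gb <= 59 → H
job_id=25: runtime_s < 1668 AND mem_gb <= 59 → H
job_id=26: ELSE → N
job_id=27: runtime_s < 4730 OR state IN ('done', 'running') → D
job_id=28: runtime_s < 4730 OR state IN ('done', 'running') → D
job_id=29: runtime_s < 4730 OR state IN ('done', 'running') → D

N, N, D, N, H, H, N, D, D, D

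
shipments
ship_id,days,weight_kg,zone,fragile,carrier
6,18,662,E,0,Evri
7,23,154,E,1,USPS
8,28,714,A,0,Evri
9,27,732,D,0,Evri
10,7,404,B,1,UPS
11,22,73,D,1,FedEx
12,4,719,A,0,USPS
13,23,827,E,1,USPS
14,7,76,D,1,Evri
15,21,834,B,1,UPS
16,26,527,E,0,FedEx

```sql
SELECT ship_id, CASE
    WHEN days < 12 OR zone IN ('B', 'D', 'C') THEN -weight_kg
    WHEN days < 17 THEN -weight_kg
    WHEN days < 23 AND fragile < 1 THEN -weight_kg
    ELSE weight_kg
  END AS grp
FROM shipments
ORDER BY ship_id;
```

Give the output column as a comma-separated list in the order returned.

-662, 154, 714, -732, -404, -73, -719, 827, -76, -834, 527

ship_id=6: days < 23 AND fragile < 1 → -662
ship_id=7: ELSE → 154
ship_id=8: ELSE → 714
ship_id=9: days < 12 OR zone IN ('B', 'D', 'C') → -732
ship_id=10: days < 12 OR zone IN ('B', 'D', 'C') → -404
ship_id=11: days < 12 OR zone IN ('B', 'D', 'C') → -73
ship_id=12: days < 12 OR zone IN ('B', 'D', 'C') → -719
ship_id=13: ELSE → 827
ship_id=14: days < 12 OR zone IN ('B', 'D', 'C') → -76
ship_id=15: days < 12 OR zone IN ('B', 'D', 'C') → -834
ship_id=16: ELSE → 527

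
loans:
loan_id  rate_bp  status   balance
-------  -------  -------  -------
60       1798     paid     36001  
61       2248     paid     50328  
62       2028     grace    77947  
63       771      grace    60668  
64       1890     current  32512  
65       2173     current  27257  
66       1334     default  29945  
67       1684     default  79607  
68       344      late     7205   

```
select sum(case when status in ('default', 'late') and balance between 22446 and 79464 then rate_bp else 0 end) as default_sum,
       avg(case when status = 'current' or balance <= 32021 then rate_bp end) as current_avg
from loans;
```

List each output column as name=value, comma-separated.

[default_sum: status in ('default', 'late') and balance between 22446 and 79464]
loan_id=60: ✗
loan_id=61: ✗
loan_id=62: ✗
loan_id=63: ✗
loan_id=64: ✗
loan_id=65: ✗
loan_id=66: ✓ → 1334
loan_id=67: ✗
loan_id=68: ✗
default_sum = 1334
—
[current_avg: status = 'current' or balance <= 32021]
loan_id=60: ✗
loan_id=61: ✗
loan_id=62: ✗
loan_id=63: ✗
loan_id=64: ✓ → 1890
loan_id=65: ✓ → 2173
loan_id=66: ✓ → 1334
loan_id=67: ✗
loan_id=68: ✓ → 344
current_avg = (1890 + 2173 + 1334 + 344) / 4 = 1435.25

default_sum=1334, current_avg=1435.25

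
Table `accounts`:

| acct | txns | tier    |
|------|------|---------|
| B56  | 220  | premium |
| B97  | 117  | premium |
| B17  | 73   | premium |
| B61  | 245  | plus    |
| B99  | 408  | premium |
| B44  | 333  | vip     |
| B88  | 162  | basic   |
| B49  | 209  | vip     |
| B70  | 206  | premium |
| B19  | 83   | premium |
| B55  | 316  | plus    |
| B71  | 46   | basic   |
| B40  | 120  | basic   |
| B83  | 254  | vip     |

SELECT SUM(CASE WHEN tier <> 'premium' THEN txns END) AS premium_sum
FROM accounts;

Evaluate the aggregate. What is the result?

acct=B56: ✗
acct=B97: ✗
acct=B17: ✗
acct=B61: ✓ → 245
acct=B99: ✗
acct=B44: ✓ → 333
acct=B88: ✓ → 162
acct=B49: ✓ → 209
acct=B70: ✗
acct=B19: ✗
acct=B55: ✓ → 316
acct=B71: ✓ → 46
acct=B40: ✓ → 120
acct=B83: ✓ → 254
premium_sum = 245 + 333 + 162 + 209 + 316 + 46 + 120 + 254 = 1685

1685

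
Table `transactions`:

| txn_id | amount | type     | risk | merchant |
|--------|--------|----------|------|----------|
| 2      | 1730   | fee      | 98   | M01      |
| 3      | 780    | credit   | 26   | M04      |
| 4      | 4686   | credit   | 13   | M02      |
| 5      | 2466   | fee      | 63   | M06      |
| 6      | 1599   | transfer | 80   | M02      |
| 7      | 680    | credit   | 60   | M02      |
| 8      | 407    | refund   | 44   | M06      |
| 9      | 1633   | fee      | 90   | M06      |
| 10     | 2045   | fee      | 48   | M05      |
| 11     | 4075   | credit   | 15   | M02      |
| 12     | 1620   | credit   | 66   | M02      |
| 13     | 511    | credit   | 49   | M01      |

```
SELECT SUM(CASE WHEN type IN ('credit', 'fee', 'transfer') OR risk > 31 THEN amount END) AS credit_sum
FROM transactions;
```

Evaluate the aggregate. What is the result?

txn_id=2: ✓ → 1730
txn_id=3: ✓ → 780
txn_id=4: ✓ → 4686
txn_id=5: ✓ → 2466
txn_id=6: ✓ → 1599
txn_id=7: ✓ → 680
txn_id=8: ✓ → 407
txn_id=9: ✓ → 1633
txn_id=10: ✓ → 2045
txn_id=11: ✓ → 4075
txn_id=12: ✓ → 1620
txn_id=13: ✓ → 511
credit_sum = 1730 + 780 + 4686 + 2466 + 1599 + 680 + 407 + 1633 + 2045 + 4075 + 1620 + 511 = 22232

22232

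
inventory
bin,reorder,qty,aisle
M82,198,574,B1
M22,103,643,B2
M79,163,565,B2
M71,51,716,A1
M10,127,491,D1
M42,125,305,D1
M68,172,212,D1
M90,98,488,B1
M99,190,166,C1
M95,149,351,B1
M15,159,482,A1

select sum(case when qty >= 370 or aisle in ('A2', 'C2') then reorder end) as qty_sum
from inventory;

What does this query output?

bin=M82: ✓ → 198
bin=M22: ✓ → 103
bin=M79: ✓ → 163
bin=M71: ✓ → 51
bin=M10: ✓ → 127
bin=M42: ✗
bin=M68: ✗
bin=M90: ✓ → 98
bin=M99: ✗
bin=M95: ✗
bin=M15: ✓ → 159
qty_sum = 198 + 103 + 163 + 51 + 127 + 98 + 159 = 899

899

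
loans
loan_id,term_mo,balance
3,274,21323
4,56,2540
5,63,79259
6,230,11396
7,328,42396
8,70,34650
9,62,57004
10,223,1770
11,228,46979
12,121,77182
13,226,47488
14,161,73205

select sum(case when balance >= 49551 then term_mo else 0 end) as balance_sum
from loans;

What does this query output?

loan_id=3: ✗
loan_id=4: ✗
loan_id=5: ✓ → 63
loan_id=6: ✗
loan_id=7: ✗
loan_id=8: ✗
loan_id=9: ✓ → 62
loan_id=10: ✗
loan_id=11: ✗
loan_id=12: ✓ → 121
loan_id=13: ✗
loan_id=14: ✓ → 161
balance_sum = 63 + 62 + 121 + 161 = 407

407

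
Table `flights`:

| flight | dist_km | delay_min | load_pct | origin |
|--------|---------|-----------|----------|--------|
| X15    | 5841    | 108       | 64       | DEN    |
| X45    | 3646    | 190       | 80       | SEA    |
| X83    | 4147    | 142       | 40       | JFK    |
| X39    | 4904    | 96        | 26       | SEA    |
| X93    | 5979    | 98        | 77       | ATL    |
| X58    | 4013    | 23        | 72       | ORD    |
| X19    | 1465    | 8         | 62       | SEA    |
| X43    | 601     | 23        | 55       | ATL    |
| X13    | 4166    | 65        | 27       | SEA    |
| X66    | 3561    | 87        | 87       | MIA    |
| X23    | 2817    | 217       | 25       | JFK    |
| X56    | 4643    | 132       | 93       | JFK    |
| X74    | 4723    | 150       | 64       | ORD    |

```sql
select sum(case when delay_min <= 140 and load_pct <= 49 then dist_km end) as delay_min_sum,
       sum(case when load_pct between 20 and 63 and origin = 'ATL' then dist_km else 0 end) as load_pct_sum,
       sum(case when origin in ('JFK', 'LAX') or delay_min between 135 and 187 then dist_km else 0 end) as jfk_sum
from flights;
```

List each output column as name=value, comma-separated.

delay_min_sum=9070, load_pct_sum=601, jfk_sum=16330

[delay_min_sum: delay_min <= 140 and load_pct <= 49]
flight=X15: ✗
flight=X45: ✗
flight=X83: ✗
flight=X39: ✓ → 4904
flight=X93: ✗
flight=X58: ✗
flight=X19: ✗
flight=X43: ✗
flight=X13: ✓ → 4166
flight=X66: ✗
flight=X23: ✗
flight=X56: ✗
flight=X74: ✗
delay_min_sum = 4904 + 4166 = 9070
—
[load_pct_sum: load_pct between 20 and 63 and origin = 'ATL']
flight=X15: ✗
flight=X45: ✗
flight=X83: ✗
flight=X39: ✗
flight=X93: ✗
flight=X58: ✗
flight=X19: ✗
flight=X43: ✓ → 601
flight=X13: ✗
flight=X66: ✗
flight=X23: ✗
flight=X56: ✗
flight=X74: ✗
load_pct_sum = 601
—
[jfk_sum: origin in ('JFK', 'LAX') or delay_min between 135 and 187]
flight=X15: ✗
flight=X45: ✗
flight=X83: ✓ → 4147
flight=X39: ✗
flight=X93: ✗
flight=X58: ✗
flight=X19: ✗
flight=X43: ✗
flight=X13: ✗
flight=X66: ✗
flight=X23: ✓ → 2817
flight=X56: ✓ → 4643
flight=X74: ✓ → 4723
jfk_sum = 4147 + 2817 + 4643 + 4723 = 16330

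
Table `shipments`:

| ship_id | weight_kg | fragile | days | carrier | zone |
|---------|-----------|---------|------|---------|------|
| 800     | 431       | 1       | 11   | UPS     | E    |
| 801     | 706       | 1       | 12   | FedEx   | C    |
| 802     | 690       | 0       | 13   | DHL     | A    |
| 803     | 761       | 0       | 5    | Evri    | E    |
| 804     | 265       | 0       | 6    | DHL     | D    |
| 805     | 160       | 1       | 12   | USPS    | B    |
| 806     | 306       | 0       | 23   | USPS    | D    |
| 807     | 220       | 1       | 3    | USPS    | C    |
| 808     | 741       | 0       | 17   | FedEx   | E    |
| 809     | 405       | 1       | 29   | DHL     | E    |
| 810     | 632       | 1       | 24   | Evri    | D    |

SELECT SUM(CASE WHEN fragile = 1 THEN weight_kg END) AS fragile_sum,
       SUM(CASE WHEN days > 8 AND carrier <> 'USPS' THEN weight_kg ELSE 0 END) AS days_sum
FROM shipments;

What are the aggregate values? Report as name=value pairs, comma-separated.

fragile_sum=2554, days_sum=3605

[fragile_sum: fragile = 1]
ship_id=800: ✓ → 431
ship_id=801: ✓ → 706
ship_id=802: ✗
ship_id=803: ✗
ship_id=804: ✗
ship_id=805: ✓ → 160
ship_id=806: ✗
ship_id=807: ✓ → 220
ship_id=808: ✗
ship_id=809: ✓ → 405
ship_id=810: ✓ → 632
fragile_sum = 431 + 706 + 160 + 220 + 405 + 632 = 2554
—
[days_sum: days > 8 AND carrier <> 'USPS']
ship_id=800: ✓ → 431
ship_id=801: ✓ → 706
ship_id=802: ✓ → 690
ship_id=803: ✗
ship_id=804: ✗
ship_id=805: ✗
ship_id=806: ✗
ship_id=807: ✗
ship_id=808: ✓ → 741
ship_id=809: ✓ → 405
ship_id=810: ✓ → 632
days_sum = 431 + 706 + 690 + 741 + 405 + 632 = 3605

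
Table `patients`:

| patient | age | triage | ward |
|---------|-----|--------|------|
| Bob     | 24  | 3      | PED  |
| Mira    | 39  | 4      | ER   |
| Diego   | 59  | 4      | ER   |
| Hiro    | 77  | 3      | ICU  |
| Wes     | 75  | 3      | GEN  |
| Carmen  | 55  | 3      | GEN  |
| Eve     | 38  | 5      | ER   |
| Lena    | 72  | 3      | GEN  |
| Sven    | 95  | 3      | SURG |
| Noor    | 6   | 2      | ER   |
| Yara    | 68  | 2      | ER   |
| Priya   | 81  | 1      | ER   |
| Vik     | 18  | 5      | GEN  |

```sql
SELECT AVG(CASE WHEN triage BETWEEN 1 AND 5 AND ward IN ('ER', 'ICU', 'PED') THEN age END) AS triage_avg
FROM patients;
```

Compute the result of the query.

patient=Bob: ✓ → 24
patient=Mira: ✓ → 39
patient=Diego: ✓ → 59
patient=Hiro: ✓ → 77
patient=Wes: ✗
patient=Carmen: ✗
patient=Eve: ✓ → 38
patient=Lena: ✗
patient=Sven: ✗
patient=Noor: ✓ → 6
patient=Yara: ✓ → 68
patient=Priya: ✓ → 81
patient=Vik: ✗
triage_avg = (24 + 39 + 59 + 77 + 38 + 6 + 68 + 81) / 8 = 49

49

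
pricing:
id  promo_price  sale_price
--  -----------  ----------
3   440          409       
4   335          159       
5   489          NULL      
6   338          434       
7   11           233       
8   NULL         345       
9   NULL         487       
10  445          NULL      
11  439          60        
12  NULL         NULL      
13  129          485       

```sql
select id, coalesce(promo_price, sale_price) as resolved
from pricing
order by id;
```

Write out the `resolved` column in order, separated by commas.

440, 335, 489, 338, 11, 345, 487, 445, 439, NULL, 129

id=3: promo_price=440 → 440
id=4: promo_price=335 → 335
id=5: promo_price=489 → 489
id=6: promo_price=338 → 338
id=7: promo_price=11 → 11
id=8: promo_price=NULL, sale_price=345 → 345
id=9: promo_price=NULL, sale_price=487 → 487
id=10: promo_price=445 → 445
id=11: promo_price=439 → 439
id=12: promo_price=NULL, sale_price=NULL (all NULL) → NULL
id=13: promo_price=129 → 129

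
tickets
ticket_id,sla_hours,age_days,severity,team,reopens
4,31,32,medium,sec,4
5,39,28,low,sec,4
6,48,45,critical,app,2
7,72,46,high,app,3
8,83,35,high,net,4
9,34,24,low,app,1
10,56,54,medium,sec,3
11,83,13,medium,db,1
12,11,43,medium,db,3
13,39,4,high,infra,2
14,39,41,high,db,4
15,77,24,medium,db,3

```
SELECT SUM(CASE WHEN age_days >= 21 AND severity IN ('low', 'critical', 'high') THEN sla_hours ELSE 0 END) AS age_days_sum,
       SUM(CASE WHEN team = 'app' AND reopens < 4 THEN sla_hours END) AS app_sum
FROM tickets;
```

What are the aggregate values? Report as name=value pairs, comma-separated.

age_days_sum=315, app_sum=154

[age_days_sum: age_days >= 21 AND severity IN ('low', 'critical', 'high')]
ticket_id=4: ✗
ticket_id=5: ✓ → 39
ticket_id=6: ✓ → 48
ticket_id=7: ✓ → 72
ticket_id=8: ✓ → 83
ticket_id=9: ✓ → 34
ticket_id=10: ✗
ticket_id=11: ✗
ticket_id=12: ✗
ticket_id=13: ✗
ticket_id=14: ✓ → 39
ticket_id=15: ✗
age_days_sum = 39 + 48 + 72 + 83 + 34 + 39 = 315
—
[app_sum: team = 'app' AND reopens < 4]
ticket_id=4: ✗
ticket_id=5: ✗
ticket_id=6: ✓ → 48
ticket_id=7: ✓ → 72
ticket_id=8: ✗
ticket_id=9: ✓ → 34
ticket_id=10: ✗
ticket_id=11: ✗
ticket_id=12: ✗
ticket_id=13: ✗
ticket_id=14: ✗
ticket_id=15: ✗
app_sum = 48 + 72 + 34 = 154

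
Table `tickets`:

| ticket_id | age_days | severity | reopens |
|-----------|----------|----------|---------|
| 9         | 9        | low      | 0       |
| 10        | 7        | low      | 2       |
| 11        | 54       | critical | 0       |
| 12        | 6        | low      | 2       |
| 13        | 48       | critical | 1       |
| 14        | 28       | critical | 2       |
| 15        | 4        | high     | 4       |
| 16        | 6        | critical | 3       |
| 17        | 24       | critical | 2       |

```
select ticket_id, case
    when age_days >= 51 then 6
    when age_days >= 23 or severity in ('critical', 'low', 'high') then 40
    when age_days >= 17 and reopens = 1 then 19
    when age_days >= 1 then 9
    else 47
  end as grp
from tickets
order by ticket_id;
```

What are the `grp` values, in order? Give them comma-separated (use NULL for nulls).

40, 40, 6, 40, 40, 40, 40, 40, 40

ticket_id=9: age_days >= 23 or severity in ('critical', 'low', 'high') → 40
ticket_id=10: age_days >= 23 or severity in ('critical', 'low', 'high') → 40
ticket_id=11: age_days >= 51 → 6
ticket_id=12: age_days >= 23 or severity in ('critical', 'low', 'high') → 40
ticket_id=13: age_days >= 23 or severity in ('critical', 'low', 'high') → 40
ticket_id=14: age_days >= 23 or severity in ('critical', 'low', 'high') → 40
ticket_id=15: age_days >= 23 or severity in ('critical', 'low', 'high') → 40
ticket_id=16: age_days >= 23 or severity in ('critical', 'low', 'high') → 40
ticket_id=17: age_days >= 23 or severity in ('critical', 'low', 'high') → 40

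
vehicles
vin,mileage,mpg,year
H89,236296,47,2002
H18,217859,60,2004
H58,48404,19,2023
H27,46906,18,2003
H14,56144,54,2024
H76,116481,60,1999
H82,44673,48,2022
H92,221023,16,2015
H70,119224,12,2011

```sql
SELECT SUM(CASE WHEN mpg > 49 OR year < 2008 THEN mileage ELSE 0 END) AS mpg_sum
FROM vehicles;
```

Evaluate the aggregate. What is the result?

673686

vin=H89: ✓ → 236296
vin=H18: ✓ → 217859
vin=H58: ✗
vin=H27: ✓ → 46906
vin=H14: ✓ → 56144
vin=H76: ✓ → 116481
vin=H82: ✗
vin=H92: ✗
vin=H70: ✗
mpg_sum = 236296 + 217859 + 46906 + 56144 + 116481 = 673686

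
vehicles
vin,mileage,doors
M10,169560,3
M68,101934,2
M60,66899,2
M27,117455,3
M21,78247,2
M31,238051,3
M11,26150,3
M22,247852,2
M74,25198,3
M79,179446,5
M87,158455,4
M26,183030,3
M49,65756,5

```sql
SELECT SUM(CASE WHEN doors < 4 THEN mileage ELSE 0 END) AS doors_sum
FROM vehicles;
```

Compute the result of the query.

1254376

vin=M10: ✓ → 169560
vin=M68: ✓ → 101934
vin=M60: ✓ → 66899
vin=M27: ✓ → 117455
vin=M21: ✓ → 78247
vin=M31: ✓ → 238051
vin=M11: ✓ → 26150
vin=M22: ✓ → 247852
vin=M74: ✓ → 25198
vin=M79: ✗
vin=M87: ✗
vin=M26: ✓ → 183030
vin=M49: ✗
doors_sum = 169560 + 101934 + 66899 + 117455 + 78247 + 238051 + 26150 + 247852 + 25198 + 183030 = 1254376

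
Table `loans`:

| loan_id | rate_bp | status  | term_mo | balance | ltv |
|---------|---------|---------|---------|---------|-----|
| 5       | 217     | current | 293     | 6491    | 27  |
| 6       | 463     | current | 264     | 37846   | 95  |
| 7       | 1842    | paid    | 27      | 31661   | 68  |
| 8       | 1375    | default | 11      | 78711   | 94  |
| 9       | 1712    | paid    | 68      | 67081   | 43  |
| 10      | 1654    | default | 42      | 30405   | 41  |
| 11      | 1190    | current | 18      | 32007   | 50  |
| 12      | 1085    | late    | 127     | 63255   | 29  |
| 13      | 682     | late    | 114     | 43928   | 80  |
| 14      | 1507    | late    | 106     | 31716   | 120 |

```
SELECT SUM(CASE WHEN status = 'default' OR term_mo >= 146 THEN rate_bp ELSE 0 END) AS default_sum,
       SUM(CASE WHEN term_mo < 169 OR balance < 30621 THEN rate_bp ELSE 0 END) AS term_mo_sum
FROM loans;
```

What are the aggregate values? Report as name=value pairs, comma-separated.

[default_sum: status = 'default' OR term_mo >= 146]
loan_id=5: ✓ → 217
loan_id=6: ✓ → 463
loan_id=7: ✗
loan_id=8: ✓ → 1375
loan_id=9: ✗
loan_id=10: ✓ → 1654
loan_id=11: ✗
loan_id=12: ✗
loan_id=13: ✗
loan_id=14: ✗
default_sum = 217 + 463 + 1375 + 1654 = 3709
—
[term_mo_sum: term_mo < 169 OR balance < 30621]
loan_id=5: ✓ → 217
loan_id=6: ✗
loan_id=7: ✓ → 1842
loan_id=8: ✓ → 1375
loan_id=9: ✓ → 1712
loan_id=10: ✓ → 1654
loan_id=11: ✓ → 1190
loan_id=12: ✓ → 1085
loan_id=13: ✓ → 682
loan_id=14: ✓ → 1507
term_mo_sum = 217 + 1842 + 1375 + 1712 + 1654 + 1190 + 1085 + 682 + 1507 = 11264

default_sum=3709, term_mo_sum=11264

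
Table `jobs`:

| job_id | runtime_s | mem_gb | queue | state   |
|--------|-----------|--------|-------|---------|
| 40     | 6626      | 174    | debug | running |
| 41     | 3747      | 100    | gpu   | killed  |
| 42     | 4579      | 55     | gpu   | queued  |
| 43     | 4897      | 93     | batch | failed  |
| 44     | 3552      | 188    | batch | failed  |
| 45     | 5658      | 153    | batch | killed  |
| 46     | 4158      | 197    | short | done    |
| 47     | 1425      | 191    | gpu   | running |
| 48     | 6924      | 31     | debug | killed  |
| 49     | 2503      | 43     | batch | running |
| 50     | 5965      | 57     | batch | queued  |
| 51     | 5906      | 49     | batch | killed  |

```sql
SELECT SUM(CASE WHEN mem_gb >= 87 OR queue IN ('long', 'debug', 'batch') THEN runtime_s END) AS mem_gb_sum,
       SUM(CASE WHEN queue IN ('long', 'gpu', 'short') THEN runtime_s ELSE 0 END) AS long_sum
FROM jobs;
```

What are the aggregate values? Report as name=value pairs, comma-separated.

mem_gb_sum=51361, long_sum=13909

[mem_gb_sum: mem_gb >= 87 OR queue IN ('long', 'debug', 'batch')]
job_id=40: ✓ → 6626
job_id=41: ✓ → 3747
job_id=42: ✗
job_id=43: ✓ → 4897
job_id=44: ✓ → 3552
job_id=45: ✓ → 5658
job_id=46: ✓ → 4158
job_id=47: ✓ → 1425
job_id=48: ✓ → 6924
job_id=49: ✓ → 2503
job_id=50: ✓ → 5965
job_id=51: ✓ → 5906
mem_gb_sum = 6626 + 3747 + 4897 + 3552 + 5658 + 4158 + 1425 + 6924 + 2503 + 5965 + 5906 = 51361
—
[long_sum: queue IN ('long', 'gpu', 'short')]
job_id=40: ✗
job_id=41: ✓ → 3747
job_id=42: ✓ → 4579
job_id=43: ✗
job_id=44: ✗
job_id=45: ✗
job_id=46: ✓ → 4158
job_id=47: ✓ → 1425
job_id=48: ✗
job_id=49: ✗
job_id=50: ✗
job_id=51: ✗
long_sum = 3747 + 4579 + 4158 + 1425 = 13909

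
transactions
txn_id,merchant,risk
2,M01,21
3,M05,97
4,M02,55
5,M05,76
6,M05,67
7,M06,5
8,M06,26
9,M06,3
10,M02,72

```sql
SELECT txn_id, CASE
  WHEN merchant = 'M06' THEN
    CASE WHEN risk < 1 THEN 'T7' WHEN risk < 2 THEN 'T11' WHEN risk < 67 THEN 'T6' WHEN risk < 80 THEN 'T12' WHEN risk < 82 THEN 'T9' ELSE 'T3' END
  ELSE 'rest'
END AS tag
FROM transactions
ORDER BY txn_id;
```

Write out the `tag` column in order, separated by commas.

rest, rest, rest, rest, rest, T6, T6, T6, rest

txn_id=2: merchant='M01' → outer ELSE → rest
txn_id=3: merchant='M05' → outer ELSE → rest
txn_id=4: merchant='M02' → outer ELSE → rest
txn_id=5: merchant='M05' → outer ELSE → rest
txn_id=6: merchant='M05' → outer ELSE → rest
txn_id=7: merchant='M06' → inner[risk < 67] → T6
txn_id=8: merchant='M06' → inner[risk < 67] → T6
txn_id=9: merchant='M06' → inner[risk < 67] → T6
txn_id=10: merchant='M02' → outer ELSE → rest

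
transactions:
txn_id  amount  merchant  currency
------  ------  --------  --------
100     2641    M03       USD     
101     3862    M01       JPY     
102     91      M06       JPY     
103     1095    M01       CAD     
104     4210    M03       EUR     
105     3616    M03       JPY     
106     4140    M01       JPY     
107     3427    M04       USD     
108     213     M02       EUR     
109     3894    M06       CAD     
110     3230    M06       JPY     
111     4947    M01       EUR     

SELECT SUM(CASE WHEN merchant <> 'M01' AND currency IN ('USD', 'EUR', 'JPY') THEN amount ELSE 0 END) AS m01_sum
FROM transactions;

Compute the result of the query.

txn_id=100: ✓ → 2641
txn_id=101: ✗
txn_id=102: ✓ → 91
txn_id=103: ✗
txn_id=104: ✓ → 4210
txn_id=105: ✓ → 3616
txn_id=106: ✗
txn_id=107: ✓ → 3427
txn_id=108: ✓ → 213
txn_id=109: ✗
txn_id=110: ✓ → 3230
txn_id=111: ✗
m01_sum = 2641 + 91 + 4210 + 3616 + 3427 + 213 + 3230 = 17428

17428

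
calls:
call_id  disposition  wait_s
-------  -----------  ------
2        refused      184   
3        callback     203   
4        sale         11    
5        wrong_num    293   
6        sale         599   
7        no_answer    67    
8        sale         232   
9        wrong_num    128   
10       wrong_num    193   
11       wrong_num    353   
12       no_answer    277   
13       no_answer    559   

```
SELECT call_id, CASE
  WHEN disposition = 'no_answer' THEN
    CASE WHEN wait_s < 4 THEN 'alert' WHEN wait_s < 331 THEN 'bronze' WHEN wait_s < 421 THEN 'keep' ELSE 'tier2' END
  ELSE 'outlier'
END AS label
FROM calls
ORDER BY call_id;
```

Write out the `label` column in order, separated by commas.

call_id=2: disposition='refused' → outer ELSE → outlier
call_id=3: disposition='callback' → outer ELSE → outlier
call_id=4: disposition='sale' → outer ELSE → outlier
call_id=5: disposition='wrong_num' → outer ELSE → outlier
call_id=6: disposition='sale' → outer ELSE → outlier
call_id=7: disposition='no_answer' → inner[wait_s < 331] → bronze
call_id=8: disposition='sale' → outer ELSE → outlier
call_id=9: disposition='wrong_num' → outer ELSE → outlier
call_id=10: disposition='wrong_num' → outer ELSE → outlier
call_id=11: disposition='wrong_num' → outer ELSE → outlier
call_id=12: disposition='no_answer' → inner[wait_s < 331] → bronze
call_id=13: disposition='no_answer' → inner[ELSE] → tier2

outlier, outlier, outlier, outlier, outlier, bronze, outlier, outlier, outlier, outlier, bronze, tier2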